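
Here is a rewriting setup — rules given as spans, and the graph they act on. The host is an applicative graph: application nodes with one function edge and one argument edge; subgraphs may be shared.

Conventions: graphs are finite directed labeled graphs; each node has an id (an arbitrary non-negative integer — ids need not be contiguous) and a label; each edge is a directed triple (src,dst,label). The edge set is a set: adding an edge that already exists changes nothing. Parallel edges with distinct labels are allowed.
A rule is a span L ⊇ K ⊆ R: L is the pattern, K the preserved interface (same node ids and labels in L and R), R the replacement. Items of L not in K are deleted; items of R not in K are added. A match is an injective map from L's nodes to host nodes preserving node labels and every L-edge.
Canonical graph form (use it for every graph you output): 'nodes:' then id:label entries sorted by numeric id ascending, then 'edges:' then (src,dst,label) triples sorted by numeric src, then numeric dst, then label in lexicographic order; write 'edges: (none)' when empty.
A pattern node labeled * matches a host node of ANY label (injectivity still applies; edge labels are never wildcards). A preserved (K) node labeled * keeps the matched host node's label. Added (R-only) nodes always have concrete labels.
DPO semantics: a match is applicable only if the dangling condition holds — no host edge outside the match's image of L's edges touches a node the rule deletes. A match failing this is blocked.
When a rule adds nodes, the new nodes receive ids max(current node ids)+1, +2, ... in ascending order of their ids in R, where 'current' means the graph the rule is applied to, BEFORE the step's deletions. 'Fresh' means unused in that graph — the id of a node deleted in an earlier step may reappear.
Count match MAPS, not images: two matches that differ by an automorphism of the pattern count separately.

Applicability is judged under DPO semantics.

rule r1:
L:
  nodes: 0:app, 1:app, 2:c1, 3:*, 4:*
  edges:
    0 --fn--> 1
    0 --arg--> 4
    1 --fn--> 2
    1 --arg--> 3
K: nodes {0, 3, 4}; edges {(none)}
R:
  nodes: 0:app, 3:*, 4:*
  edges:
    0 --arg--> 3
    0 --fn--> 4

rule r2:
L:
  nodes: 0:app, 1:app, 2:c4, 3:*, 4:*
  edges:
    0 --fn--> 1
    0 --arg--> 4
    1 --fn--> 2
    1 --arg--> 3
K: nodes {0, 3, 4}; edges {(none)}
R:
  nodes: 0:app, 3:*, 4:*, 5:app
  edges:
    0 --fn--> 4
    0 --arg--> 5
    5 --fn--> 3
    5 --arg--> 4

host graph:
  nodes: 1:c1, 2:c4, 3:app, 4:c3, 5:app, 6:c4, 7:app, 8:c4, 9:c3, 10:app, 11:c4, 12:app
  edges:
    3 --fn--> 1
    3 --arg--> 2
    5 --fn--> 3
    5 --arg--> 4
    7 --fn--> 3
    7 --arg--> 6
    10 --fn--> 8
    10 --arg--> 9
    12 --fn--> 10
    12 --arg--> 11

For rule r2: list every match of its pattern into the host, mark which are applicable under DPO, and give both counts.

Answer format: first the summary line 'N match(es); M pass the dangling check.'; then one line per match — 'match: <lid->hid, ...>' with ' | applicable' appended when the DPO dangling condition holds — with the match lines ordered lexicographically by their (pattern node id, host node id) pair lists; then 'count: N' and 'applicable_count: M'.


1 match(es); 1 pass the dangling check.
match: 0->12, 1->10, 2->8, 3->9, 4->11 | applicable
count: 1
applicable_count: 1


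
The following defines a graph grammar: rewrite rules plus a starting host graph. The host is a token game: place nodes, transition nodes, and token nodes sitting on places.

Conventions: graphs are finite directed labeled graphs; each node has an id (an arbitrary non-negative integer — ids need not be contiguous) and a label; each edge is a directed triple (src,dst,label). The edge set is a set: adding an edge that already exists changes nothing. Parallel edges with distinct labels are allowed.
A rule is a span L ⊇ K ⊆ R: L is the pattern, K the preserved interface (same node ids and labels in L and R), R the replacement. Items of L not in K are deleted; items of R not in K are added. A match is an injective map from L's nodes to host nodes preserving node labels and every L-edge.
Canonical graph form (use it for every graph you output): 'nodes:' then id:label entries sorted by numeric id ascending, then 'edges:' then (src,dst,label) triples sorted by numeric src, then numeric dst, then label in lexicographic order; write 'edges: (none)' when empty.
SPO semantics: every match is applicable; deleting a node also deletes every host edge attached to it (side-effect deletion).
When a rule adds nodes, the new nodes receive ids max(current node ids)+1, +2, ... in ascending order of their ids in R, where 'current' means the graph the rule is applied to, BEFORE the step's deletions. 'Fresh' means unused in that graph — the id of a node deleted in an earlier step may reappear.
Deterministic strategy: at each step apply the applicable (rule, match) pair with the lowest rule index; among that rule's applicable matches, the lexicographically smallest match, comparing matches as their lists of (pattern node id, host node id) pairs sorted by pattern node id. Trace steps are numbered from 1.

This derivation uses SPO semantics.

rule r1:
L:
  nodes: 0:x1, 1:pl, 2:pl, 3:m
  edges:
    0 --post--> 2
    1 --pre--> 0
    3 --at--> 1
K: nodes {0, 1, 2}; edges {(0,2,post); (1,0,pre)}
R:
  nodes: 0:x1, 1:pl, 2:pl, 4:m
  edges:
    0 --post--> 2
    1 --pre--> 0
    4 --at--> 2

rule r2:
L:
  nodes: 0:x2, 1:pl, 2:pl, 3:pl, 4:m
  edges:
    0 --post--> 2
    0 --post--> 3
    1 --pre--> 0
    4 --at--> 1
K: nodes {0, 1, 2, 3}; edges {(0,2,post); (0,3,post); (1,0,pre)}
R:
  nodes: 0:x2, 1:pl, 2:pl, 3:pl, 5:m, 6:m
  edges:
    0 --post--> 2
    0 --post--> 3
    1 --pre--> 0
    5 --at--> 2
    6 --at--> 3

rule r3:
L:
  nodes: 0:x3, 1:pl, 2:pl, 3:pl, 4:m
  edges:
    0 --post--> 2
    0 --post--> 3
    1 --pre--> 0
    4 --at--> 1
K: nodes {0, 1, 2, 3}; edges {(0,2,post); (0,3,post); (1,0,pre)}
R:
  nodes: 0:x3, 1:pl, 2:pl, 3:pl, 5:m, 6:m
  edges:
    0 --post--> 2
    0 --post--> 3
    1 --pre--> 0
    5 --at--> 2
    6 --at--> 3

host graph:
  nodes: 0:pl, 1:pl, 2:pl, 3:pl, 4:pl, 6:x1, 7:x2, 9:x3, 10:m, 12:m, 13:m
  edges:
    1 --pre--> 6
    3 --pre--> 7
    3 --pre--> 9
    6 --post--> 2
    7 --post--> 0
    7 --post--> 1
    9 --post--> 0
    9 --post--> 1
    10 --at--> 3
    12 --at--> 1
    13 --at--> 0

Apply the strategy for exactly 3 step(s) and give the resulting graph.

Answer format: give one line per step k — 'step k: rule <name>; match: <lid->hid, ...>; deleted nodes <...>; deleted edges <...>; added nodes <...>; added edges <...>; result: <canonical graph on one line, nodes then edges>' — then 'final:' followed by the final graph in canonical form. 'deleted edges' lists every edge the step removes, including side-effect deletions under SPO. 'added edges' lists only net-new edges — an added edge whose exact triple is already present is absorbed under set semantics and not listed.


step 1: rule r1; match: 0->6, 1->1, 2->2, 3->12; deleted nodes 12; deleted edges (12,1,at); added nodes 14; added edges (14,2,at); result: nodes: 0:pl, 1:pl, 2:pl, 3:pl, 4:pl, 6:x1, 7:x2, 9:x3, 10:m, 13:m, 14:m edges: (1,6,pre); (3,7,pre); (3,9,pre); (6,2,post); (7,0,post); (7,1,post); (9,0,post); (9,1,post); (10,3,at); (13,0,at); (14,2,at)
step 2: rule r2; match: 0->7, 1->3, 2->0, 3->1, 4->10; deleted nodes 10; deleted edges (10,3,at); added nodes 15, 16; added edges (15,0,at); (16,1,at); result: nodes: 0:pl, 1:pl, 2:pl, 3:pl, 4:pl, 6:x1, 7:x2, 9:x3, 13:m, 14:m, 15:m, 16:m edges: (1,6,pre); (3,7,pre); (3,9,pre); (6,2,post); (7,0,post); (7,1,post); (9,0,post); (9,1,post); (13,0,at); (14,2,at); (15,0,at); (16,1,at)
step 3: rule r1; match: 0->6, 1->1, 2->2, 3->16; deleted nodes 16; deleted edges (16,1,at); added nodes 17; added edges (17,2,at); result: nodes: 0:pl, 1:pl, 2:pl, 3:pl, 4:pl, 6:x1, 7:x2, 9:x3, 13:m, 14:m, 15:m, 17:m edges: (1,6,pre); (3,7,pre); (3,9,pre); (6,2,post); (7,0,post); (7,1,post); (9,0,post); (9,1,post); (13,0,at); (14,2,at); (15,0,at); (17,2,at)
final:
nodes: 0:pl, 1:pl, 2:pl, 3:pl, 4:pl, 6:x1, 7:x2, 9:x3, 13:m, 14:m, 15:m, 17:m
edges: (1,6,pre); (3,7,pre); (3,9,pre); (6,2,post); (7,0,post); (7,1,post); (9,0,post); (9,1,post); (13,0,at); (14,2,at); (15,0,at); (17,2,at)


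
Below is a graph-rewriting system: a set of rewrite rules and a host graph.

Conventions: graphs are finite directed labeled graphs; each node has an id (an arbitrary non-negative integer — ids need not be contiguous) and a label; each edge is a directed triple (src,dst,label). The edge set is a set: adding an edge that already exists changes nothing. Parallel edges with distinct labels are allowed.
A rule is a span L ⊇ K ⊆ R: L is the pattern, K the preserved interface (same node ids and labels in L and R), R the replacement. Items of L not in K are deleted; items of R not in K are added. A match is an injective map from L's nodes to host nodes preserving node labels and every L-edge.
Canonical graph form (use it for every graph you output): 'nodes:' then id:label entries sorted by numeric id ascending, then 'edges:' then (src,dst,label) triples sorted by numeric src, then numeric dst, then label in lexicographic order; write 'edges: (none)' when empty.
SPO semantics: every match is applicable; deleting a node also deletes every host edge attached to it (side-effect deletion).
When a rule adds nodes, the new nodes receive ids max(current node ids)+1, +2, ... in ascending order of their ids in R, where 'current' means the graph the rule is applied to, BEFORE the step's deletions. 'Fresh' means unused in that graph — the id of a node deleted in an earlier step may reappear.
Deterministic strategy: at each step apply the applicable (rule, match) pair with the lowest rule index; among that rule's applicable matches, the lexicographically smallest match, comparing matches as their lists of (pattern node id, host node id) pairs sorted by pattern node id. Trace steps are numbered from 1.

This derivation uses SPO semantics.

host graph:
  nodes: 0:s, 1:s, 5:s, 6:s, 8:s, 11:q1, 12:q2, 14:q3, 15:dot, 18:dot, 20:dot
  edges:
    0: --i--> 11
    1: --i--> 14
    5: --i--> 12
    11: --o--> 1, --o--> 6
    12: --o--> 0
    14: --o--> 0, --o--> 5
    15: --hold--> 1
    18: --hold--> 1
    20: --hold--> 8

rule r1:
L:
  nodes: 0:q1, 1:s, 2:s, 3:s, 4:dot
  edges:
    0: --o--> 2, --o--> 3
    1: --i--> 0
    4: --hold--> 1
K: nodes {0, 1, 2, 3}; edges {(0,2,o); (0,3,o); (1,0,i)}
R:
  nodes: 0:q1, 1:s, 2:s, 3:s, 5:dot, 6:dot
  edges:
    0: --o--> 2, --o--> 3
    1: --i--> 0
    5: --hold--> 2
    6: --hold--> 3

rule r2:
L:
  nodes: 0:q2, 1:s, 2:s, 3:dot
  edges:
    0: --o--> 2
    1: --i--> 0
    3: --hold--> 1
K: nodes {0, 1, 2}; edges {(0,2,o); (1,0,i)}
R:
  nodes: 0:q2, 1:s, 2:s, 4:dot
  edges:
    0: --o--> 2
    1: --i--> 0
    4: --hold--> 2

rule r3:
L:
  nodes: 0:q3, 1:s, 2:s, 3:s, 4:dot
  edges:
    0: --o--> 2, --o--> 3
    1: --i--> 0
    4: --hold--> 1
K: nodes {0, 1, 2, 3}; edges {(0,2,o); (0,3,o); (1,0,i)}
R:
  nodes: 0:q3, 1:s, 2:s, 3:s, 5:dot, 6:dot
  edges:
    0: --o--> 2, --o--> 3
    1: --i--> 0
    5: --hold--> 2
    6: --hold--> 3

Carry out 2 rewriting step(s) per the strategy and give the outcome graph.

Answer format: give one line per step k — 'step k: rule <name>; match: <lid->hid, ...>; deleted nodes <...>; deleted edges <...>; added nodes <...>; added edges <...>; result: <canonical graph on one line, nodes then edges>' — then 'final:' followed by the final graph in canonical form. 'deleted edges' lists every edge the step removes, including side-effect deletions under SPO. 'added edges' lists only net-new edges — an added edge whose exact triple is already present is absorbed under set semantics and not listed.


step 1: rule r3; match: 0->14, 1->1, 2->0, 3->5, 4->15; deleted nodes 15; deleted edges (15,1,hold); added nodes 21, 22; added edges (21,0,hold); (22,5,hold); result: nodes: 0:s, 1:s, 5:s, 6:s, 8:s, 11:q1, 12:q2, 14:q3, 18:dot, 20:dot, 21:dot, 22:dot edges: (0,11,i); (1,14,i); (5,12,i); (11,1,o); (11,6,o); (12,0,o); (14,0,o); (14,5,o); (18,1,hold); (20,8,hold); (21,0,hold); (22,5,hold)
step 2: rule r1; match: 0->11, 1->0, 2->1, 3->6, 4->21; deleted nodes 21; deleted edges (21,0,hold); added nodes 23, 24; added edges (23,1,hold); (24,6,hold); result: nodes: 0:s, 1:s, 5:s, 6:s, 8:s, 11:q1, 12:q2, 14:q3, 18:dot, 20:dot, 22:dot, 23:dot, 24:dot edges: (0,11,i); (1,14,i); (5,12,i); (11,1,o); (11,6,o); (12,0,o); (14,0,o); (14,5,o); (18,1,hold); (20,8,hold); (22,5,hold); (23,1,hold); (24,6,hold)
final:
nodes: 0:s, 1:s, 5:s, 6:s, 8:s, 11:q1, 12:q2, 14:q3, 18:dot, 20:dot, 22:dot, 23:dot, 24:dot
edges: (0,11,i); (1,14,i); (5,12,i); (11,1,o); (11,6,o); (12,0,o); (14,0,o); (14,5,o); (18,1,hold); (20,8,hold); (22,5,hold); (23,1,hold); (24,6,hold)


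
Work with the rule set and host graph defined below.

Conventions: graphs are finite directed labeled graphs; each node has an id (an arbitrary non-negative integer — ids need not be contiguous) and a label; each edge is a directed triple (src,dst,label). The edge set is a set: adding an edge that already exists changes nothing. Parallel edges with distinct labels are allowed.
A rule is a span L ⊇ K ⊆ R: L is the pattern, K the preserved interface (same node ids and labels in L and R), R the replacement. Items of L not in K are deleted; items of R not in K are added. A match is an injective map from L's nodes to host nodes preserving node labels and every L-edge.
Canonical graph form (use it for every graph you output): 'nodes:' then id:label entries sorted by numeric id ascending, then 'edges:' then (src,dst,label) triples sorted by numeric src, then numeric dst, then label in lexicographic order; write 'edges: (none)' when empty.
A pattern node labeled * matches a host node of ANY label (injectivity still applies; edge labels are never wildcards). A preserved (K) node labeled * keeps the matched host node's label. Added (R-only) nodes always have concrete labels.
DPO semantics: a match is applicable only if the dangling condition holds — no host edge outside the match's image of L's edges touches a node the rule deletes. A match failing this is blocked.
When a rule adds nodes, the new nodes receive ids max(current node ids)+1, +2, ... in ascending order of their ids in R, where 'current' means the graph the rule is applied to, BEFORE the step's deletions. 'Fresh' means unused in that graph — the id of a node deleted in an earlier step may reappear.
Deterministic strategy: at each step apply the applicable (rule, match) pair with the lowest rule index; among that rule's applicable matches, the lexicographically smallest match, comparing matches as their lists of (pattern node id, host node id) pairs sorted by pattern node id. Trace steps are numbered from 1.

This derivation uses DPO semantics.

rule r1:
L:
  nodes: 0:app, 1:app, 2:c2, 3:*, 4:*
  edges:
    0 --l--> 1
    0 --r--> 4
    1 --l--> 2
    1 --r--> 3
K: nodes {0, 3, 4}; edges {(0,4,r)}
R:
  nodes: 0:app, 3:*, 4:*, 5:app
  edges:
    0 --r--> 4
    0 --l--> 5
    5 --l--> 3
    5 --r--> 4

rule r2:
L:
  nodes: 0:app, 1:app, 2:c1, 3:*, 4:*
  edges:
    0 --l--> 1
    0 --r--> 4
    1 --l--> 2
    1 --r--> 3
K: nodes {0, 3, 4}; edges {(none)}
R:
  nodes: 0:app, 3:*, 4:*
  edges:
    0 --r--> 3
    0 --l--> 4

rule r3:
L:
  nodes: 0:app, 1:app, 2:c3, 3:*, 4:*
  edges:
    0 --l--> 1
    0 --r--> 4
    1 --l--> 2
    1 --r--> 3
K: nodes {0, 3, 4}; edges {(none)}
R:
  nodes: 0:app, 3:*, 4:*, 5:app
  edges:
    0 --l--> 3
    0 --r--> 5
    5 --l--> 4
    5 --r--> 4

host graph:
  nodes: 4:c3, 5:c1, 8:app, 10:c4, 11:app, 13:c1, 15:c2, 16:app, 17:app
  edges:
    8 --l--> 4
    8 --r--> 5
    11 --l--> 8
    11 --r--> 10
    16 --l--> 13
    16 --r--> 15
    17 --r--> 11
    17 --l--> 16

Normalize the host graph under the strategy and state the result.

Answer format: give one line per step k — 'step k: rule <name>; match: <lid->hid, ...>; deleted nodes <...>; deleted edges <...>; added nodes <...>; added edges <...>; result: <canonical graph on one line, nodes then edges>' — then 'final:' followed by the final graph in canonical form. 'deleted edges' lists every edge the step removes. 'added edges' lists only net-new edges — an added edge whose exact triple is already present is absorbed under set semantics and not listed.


step 1: rule r2; match: 0->17, 1->16, 2->13, 3->15, 4->11; deleted nodes 13, 16; deleted edges (16,13,l); (16,15,r); (17,11,r); (17,16,l); added nodes (none); added edges (17,11,l); (17,15,r); result: nodes: 4:c3, 5:c1, 8:app, 10:c4, 11:app, 15:c2, 17:app edges: (8,4,l); (8,5,r); (11,8,l); (11,10,r); (17,11,l); (17,15,r)
step 2: rule r3; match: 0->11, 1->8, 2->4, 3->5, 4->10; deleted nodes 4, 8; deleted edges (8,4,l); (8,5,r); (11,8,l); (11,10,r); added nodes 18; added edges (11,5,l); (11,18,r); (18,10,l); (18,10,r); result: nodes: 5:c1, 10:c4, 11:app, 15:c2, 17:app, 18:app edges: (11,5,l); (11,18,r); (17,11,l); (17,15,r); (18,10,l); (18,10,r)
step 3: rule r2; match: 0->17, 1->11, 2->5, 3->18, 4->15; deleted nodes 5, 11; deleted edges (11,5,l); (11,18,r); (17,11,l); (17,15,r); added nodes (none); added edges (17,15,l); (17,18,r); result: nodes: 10:c4, 15:c2, 17:app, 18:app edges: (17,15,l); (17,18,r); (18,10,l); (18,10,r)
final:
nodes: 10:c4, 15:c2, 17:app, 18:app
edges: (17,15,l); (17,18,r); (18,10,l); (18,10,r)


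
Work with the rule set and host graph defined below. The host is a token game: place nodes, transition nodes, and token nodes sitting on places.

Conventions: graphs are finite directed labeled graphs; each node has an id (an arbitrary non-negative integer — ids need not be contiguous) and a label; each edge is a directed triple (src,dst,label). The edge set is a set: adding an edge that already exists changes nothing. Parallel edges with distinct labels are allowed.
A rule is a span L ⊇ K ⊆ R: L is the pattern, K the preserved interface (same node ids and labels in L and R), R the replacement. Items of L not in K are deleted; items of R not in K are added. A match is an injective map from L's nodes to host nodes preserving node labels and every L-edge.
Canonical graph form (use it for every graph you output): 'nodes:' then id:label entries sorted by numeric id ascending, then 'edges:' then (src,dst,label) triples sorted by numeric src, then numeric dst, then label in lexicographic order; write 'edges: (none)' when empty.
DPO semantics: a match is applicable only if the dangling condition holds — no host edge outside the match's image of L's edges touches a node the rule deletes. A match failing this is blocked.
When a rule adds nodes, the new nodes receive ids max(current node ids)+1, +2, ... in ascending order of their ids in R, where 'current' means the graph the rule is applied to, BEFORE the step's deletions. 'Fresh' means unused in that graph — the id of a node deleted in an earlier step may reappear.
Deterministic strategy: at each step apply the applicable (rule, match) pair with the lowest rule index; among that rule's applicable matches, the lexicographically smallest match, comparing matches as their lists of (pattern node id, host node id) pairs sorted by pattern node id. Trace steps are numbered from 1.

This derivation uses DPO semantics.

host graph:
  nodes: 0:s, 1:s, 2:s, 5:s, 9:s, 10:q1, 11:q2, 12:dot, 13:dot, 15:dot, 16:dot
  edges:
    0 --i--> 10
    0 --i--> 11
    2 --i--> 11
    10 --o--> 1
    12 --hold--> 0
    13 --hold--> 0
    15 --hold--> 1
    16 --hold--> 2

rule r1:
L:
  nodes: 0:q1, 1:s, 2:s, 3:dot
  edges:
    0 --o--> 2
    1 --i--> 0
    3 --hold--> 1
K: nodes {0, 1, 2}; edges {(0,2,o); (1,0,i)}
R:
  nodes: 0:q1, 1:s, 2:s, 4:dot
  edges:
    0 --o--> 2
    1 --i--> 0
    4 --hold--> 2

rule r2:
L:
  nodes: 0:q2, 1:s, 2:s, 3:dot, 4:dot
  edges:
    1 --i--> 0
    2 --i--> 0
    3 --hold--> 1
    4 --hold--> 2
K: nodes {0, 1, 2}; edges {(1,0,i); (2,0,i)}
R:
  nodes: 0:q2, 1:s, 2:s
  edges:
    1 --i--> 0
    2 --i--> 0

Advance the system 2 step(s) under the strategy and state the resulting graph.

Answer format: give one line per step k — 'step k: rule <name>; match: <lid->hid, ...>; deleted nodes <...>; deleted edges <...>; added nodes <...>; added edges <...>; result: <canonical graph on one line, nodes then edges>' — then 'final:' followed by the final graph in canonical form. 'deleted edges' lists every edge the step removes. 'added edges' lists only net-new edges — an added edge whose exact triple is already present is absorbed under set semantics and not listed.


step 1: rule r1; match: 0->10, 1->0, 2->1, 3->12; deleted nodes 12; deleted edges (12,0,hold); added nodes 17; added edges (17,1,hold); result: nodes: 0:s, 1:s, 2:s, 5:s, 9:s, 10:q1, 11:q2, 13:dot, 15:dot, 16:dot, 17:dot edges: (0,10,i); (0,11,i); (2,11,i); (10,1,o); (13,0,hold); (15,1,hold); (16,2,hold); (17,1,hold)
step 2: rule r1; match: 0->10, 1->0, 2->1, 3->13; deleted nodes 13; deleted edges (13,0,hold); added nodes 18; added edges (18,1,hold); result: nodes: 0:s, 1:s, 2:s, 5:s, 9:s, 10:q1, 11:q2, 15:dot, 16:dot, 17:dot, 18:dot edges: (0,10,i); (0,11,i); (2,11,i); (10,1,o); (15,1,hold); (16,2,hold); (17,1,hold); (18,1,hold)
final:
nodes: 0:s, 1:s, 2:s, 5:s, 9:s, 10:q1, 11:q2, 15:dot, 16:dot, 17:dot, 18:dot
edges: (0,10,i); (0,11,i); (2,11,i); (10,1,o); (15,1,hold); (16,2,hold); (17,1,hold); (18,1,hold)


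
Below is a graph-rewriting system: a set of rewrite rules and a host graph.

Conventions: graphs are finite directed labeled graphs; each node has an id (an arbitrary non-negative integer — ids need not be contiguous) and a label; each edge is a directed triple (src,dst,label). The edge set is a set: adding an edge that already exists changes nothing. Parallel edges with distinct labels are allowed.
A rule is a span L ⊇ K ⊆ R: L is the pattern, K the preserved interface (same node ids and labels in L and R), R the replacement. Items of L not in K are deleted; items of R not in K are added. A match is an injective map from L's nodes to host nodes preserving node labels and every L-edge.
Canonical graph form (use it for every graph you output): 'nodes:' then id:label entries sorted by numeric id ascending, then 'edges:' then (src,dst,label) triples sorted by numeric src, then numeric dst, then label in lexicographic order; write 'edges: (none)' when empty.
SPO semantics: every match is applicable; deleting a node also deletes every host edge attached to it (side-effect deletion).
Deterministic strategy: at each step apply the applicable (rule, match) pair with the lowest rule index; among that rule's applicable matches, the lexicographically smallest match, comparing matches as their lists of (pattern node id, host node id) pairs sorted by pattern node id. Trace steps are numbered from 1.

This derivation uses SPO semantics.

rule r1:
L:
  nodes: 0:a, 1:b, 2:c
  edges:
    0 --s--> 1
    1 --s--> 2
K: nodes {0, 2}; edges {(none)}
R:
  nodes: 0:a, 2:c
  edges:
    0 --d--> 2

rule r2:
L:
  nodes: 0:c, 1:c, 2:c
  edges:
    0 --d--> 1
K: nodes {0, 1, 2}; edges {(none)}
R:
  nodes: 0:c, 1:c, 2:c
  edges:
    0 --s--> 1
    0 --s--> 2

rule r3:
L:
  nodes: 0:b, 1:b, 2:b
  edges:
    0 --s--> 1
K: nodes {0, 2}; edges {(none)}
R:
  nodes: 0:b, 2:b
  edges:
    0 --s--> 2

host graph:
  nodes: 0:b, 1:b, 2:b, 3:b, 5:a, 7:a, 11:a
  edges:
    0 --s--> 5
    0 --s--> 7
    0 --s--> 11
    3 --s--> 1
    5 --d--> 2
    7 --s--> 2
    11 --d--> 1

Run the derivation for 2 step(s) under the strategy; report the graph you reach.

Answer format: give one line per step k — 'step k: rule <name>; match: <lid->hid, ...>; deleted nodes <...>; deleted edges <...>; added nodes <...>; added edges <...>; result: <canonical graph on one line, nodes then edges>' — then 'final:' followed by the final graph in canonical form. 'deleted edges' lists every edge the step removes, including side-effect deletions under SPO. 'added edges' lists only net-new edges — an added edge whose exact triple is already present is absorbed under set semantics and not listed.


step 1: rule r3; match: 0->3, 1->1, 2->0; deleted nodes 1; deleted edges (3,1,s); (11,1,d); added nodes (none); added edges (3,0,s); result: nodes: 0:b, 2:b, 3:b, 5:a, 7:a, 11:a edges: (0,5,s); (0,7,s); (0,11,s); (3,0,s); (5,2,d); (7,2,s)
step 2: rule r3; match: 0->3, 1->0, 2->2; deleted nodes 0; deleted edges (0,5,s); (0,7,s); (0,11,s); (3,0,s); added nodes (none); added edges (3,2,s); result: nodes: 2:b, 3:b, 5:a, 7:a, 11:a edges: (3,2,s); (5,2,d); (7,2,s)
final:
nodes: 2:b, 3:b, 5:a, 7:a, 11:a
edges: (3,2,s); (5,2,d); (7,2,s)


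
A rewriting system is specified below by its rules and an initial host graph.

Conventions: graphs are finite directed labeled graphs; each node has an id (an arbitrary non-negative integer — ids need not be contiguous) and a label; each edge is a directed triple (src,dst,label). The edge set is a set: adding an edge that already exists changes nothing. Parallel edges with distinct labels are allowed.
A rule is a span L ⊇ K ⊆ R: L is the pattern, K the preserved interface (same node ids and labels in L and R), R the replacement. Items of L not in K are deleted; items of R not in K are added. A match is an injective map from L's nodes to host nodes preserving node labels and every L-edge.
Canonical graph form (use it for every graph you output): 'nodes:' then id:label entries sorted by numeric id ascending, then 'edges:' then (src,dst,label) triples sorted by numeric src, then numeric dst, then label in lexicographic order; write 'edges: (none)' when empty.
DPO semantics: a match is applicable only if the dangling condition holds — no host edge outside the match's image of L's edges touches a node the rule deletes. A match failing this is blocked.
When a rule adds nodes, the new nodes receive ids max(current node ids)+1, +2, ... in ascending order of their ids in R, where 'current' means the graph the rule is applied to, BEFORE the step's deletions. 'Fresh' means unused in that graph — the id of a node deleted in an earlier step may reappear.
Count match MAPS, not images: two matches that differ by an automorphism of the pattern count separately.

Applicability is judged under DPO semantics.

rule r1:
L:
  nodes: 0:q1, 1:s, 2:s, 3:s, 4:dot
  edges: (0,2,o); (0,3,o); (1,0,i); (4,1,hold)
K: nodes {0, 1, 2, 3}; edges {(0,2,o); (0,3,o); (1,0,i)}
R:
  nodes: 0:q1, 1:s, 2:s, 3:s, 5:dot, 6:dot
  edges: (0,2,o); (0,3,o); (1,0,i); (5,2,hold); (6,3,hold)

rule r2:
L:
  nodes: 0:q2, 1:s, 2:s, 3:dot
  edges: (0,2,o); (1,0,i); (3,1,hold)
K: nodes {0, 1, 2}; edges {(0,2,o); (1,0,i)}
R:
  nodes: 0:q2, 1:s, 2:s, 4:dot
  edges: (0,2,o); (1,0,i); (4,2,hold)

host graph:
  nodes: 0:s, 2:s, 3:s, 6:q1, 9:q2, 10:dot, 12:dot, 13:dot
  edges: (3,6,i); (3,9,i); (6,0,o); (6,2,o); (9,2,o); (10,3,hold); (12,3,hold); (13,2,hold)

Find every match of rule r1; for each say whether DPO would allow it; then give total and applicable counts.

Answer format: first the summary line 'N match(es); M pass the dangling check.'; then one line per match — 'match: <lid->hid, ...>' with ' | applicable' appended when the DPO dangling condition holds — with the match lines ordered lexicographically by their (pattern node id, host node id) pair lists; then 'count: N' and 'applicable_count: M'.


4 match(es); 4 pass the dangling check.
match: 0->6, 1->3, 2->0, 3->2, 4->10 | applicable
match: 0->6, 1->3, 2->0, 3->2, 4->12 | applicable
match: 0->6, 1->3, 2->2, 3->0, 4->10 | applicable
match: 0->6, 1->3, 2->2, 3->0, 4->12 | applicable
count: 4
applicable_count: 4


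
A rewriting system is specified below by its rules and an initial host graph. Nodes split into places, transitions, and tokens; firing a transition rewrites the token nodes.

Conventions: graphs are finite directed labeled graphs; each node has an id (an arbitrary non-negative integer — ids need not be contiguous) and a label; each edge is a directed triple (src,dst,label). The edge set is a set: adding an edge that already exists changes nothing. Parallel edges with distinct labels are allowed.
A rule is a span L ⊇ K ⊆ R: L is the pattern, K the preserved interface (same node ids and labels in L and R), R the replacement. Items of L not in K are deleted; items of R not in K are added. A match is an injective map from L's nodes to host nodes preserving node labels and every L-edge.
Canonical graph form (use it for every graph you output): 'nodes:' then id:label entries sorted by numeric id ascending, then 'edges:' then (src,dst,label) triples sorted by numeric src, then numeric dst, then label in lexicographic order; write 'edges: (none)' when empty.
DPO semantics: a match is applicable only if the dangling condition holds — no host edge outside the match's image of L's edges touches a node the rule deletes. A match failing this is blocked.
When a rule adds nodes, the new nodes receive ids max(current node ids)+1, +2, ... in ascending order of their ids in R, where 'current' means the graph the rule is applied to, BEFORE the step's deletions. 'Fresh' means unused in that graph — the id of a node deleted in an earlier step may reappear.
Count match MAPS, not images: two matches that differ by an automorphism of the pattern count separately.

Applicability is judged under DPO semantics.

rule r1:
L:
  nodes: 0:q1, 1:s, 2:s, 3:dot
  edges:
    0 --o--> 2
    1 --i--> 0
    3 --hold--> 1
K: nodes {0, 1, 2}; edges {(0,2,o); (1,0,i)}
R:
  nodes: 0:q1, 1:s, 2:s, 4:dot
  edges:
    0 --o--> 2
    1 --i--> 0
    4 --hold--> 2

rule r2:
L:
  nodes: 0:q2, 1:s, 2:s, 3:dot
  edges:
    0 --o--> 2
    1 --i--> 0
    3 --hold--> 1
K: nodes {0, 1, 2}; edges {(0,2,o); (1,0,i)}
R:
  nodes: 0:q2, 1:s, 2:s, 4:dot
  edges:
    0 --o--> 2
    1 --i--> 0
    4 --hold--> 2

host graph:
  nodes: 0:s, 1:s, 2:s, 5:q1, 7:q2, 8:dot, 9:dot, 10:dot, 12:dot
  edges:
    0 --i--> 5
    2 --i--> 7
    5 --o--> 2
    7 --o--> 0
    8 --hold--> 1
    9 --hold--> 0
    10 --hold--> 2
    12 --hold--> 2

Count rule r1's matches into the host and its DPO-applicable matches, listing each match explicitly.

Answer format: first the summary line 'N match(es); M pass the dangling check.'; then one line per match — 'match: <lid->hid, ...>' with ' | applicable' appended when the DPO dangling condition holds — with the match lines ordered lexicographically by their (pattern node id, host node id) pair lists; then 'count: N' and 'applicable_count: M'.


1 match(es); 1 pass the dangling check.
match: 0->5, 1->0, 2->2, 3->9 | applicable
count: 1
applicable_count: 1


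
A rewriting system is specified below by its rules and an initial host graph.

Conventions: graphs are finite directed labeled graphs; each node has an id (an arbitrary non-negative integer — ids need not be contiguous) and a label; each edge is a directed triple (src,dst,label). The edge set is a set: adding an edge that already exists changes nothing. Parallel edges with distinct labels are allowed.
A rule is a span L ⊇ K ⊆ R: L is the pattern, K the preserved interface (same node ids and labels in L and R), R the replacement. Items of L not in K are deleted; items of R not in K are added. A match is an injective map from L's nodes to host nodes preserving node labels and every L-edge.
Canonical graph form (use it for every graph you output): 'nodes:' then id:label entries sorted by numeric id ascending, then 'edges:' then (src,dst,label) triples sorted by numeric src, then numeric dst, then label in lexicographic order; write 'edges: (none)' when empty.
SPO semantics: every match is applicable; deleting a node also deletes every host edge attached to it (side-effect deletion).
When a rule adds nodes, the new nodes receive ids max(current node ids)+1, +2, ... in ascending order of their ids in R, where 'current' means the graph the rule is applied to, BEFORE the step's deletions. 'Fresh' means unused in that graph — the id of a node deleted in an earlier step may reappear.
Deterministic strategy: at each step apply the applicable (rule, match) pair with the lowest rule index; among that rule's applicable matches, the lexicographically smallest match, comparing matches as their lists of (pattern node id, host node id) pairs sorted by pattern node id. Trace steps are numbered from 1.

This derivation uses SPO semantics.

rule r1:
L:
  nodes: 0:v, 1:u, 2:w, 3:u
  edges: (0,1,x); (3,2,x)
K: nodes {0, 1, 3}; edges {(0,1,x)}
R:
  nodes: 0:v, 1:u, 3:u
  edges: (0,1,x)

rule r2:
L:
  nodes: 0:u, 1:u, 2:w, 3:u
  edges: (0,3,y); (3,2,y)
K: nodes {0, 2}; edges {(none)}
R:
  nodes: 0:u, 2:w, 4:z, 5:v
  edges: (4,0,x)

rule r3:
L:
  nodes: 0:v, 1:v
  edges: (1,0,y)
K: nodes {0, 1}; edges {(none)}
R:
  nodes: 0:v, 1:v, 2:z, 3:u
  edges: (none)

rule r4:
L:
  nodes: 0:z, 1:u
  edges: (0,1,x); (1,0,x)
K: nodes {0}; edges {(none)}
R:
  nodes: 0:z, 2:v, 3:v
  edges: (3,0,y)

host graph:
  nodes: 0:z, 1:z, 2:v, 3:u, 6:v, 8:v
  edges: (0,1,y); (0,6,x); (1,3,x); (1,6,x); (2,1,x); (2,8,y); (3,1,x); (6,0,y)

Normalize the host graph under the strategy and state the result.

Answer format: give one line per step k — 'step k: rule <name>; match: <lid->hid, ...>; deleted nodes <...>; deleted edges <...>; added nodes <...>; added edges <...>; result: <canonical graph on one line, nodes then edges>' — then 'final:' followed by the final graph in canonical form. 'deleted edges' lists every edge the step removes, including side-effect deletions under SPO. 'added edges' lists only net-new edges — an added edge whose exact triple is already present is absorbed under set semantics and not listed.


step 1: rule r3; match: 0->8, 1->2; deleted nodes (none); deleted edges (2,8,y); added nodes 9, 10; added edges (none); result: nodes: 0:z, 1:z, 2:v, 3:u, 6:v, 8:v, 9:z, 10:u edges: (0,1,y); (0,6,x); (1,3,x); (1,6,x); (2,1,x); (3,1,x); (6,0,y)
step 2: rule r4; match: 0->1, 1->3; deleted nodes 3; deleted edges (1,3,x); (3,1,x); added nodes 11, 12; added edges (12,1,y); result: nodes: 0:z, 1:z, 2:v, 6:v, 8:v, 9:z, 10:u, 11:v, 12:v edges: (0,1,y); (0,6,x); (1,6,x); (2,1,x); (6,0,y); (12,1,y)
final:
nodes: 0:z, 1:z, 2:v, 6:v, 8:v, 9:z, 10:u, 11:v, 12:v
edges: (0,1,y); (0,6,x); (1,6,x); (2,1,x); (6,0,y); (12,1,y)


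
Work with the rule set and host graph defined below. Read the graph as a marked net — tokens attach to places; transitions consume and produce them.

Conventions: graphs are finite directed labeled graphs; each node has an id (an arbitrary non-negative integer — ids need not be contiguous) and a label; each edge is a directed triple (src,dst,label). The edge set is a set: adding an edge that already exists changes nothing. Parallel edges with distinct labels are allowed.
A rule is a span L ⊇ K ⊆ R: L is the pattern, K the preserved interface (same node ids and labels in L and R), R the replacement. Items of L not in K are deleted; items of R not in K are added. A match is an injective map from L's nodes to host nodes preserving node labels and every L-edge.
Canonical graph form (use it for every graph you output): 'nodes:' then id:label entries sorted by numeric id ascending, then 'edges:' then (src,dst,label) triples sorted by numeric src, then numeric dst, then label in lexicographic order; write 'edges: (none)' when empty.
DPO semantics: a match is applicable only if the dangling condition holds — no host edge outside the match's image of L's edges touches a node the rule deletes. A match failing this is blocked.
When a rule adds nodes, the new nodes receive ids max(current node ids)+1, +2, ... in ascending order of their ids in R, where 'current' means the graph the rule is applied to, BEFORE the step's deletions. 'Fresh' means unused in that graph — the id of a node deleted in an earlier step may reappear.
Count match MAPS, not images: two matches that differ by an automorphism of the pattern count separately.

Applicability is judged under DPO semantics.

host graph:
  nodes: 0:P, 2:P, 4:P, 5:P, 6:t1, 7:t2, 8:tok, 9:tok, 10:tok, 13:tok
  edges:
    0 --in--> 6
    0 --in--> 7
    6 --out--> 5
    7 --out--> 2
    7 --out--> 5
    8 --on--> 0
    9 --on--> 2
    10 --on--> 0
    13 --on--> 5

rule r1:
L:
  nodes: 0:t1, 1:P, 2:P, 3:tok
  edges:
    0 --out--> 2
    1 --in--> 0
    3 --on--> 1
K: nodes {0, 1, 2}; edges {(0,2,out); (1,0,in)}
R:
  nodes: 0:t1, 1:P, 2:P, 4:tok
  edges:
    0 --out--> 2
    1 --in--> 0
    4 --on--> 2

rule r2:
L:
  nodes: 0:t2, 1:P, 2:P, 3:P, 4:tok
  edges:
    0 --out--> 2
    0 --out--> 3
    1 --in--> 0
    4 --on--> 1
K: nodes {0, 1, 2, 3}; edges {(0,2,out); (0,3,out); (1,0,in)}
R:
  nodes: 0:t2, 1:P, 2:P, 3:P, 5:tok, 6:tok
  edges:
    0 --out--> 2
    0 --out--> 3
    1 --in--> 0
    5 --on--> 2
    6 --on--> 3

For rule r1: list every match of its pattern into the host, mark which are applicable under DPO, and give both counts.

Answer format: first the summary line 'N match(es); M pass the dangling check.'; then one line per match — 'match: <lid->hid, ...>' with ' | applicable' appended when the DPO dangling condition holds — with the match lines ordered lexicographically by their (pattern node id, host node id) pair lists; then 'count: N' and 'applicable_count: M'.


2 match(es); 2 pass the dangling check.
match: 0->6, 1->0, 2->5, 3->8 | applicable
match: 0->6, 1->0, 2->5, 3->10 | applicable
count: 2
applicable_count: 2


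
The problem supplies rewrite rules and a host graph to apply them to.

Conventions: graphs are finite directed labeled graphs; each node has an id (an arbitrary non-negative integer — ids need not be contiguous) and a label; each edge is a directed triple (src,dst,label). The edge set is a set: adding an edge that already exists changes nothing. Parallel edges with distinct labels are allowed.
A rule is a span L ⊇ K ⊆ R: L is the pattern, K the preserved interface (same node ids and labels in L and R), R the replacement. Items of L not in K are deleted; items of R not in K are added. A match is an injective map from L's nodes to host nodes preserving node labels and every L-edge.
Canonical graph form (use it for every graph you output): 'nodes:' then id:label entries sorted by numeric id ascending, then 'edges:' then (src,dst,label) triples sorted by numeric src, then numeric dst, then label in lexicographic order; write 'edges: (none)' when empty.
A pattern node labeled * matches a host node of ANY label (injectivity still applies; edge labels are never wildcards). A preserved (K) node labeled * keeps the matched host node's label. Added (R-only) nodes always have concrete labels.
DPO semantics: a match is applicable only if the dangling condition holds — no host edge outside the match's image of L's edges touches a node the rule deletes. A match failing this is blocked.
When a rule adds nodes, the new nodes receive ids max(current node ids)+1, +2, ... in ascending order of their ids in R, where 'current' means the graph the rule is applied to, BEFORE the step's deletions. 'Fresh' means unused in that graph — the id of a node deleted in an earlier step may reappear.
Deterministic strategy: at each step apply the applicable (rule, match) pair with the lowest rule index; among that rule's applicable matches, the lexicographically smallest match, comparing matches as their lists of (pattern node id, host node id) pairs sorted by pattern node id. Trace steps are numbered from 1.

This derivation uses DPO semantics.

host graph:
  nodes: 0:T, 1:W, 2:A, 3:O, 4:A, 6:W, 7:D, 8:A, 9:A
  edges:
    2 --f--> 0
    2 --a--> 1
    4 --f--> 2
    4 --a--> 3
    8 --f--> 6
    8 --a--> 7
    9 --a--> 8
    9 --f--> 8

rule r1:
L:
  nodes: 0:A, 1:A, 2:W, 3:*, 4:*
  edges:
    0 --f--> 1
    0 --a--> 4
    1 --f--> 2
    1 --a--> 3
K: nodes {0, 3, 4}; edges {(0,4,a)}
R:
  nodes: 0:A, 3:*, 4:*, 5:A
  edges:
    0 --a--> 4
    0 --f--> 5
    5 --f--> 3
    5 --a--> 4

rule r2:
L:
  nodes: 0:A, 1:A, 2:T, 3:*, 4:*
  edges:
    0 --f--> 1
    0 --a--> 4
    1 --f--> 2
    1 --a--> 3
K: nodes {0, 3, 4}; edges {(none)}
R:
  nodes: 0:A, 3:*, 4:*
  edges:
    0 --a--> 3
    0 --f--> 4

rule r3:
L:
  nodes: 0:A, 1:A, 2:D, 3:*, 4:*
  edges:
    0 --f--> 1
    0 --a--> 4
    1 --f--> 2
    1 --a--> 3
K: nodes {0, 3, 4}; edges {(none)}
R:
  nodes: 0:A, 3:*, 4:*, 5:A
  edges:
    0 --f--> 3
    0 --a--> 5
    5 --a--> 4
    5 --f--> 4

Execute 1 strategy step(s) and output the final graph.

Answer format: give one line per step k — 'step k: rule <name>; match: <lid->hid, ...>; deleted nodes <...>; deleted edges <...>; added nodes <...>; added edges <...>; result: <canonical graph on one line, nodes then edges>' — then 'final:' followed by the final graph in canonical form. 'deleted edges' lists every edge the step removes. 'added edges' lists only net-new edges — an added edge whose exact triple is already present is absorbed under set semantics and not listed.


step 1: rule r2; match: 0->4, 1->2, 2->0, 3->1, 4->3; deleted nodes 0, 2; deleted edges (2,0,f); (2,1,a); (4,2,f); (4,3,a); added nodes (none); added edges (4,1,a); (4,3,f); result: nodes: 1:W, 3:O, 4:A, 6:W, 7:D, 8:A, 9:A edges: (4,1,a); (4,3,f); (8,6,f); (8,7,a); (9,8,a); (9,8,f)
final:
nodes: 1:W, 3:O, 4:A, 6:W, 7:D, 8:A, 9:A
edges: (4,1,a); (4,3,f); (8,6,f); (8,7,a); (9,8,a); (9,8,f)
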